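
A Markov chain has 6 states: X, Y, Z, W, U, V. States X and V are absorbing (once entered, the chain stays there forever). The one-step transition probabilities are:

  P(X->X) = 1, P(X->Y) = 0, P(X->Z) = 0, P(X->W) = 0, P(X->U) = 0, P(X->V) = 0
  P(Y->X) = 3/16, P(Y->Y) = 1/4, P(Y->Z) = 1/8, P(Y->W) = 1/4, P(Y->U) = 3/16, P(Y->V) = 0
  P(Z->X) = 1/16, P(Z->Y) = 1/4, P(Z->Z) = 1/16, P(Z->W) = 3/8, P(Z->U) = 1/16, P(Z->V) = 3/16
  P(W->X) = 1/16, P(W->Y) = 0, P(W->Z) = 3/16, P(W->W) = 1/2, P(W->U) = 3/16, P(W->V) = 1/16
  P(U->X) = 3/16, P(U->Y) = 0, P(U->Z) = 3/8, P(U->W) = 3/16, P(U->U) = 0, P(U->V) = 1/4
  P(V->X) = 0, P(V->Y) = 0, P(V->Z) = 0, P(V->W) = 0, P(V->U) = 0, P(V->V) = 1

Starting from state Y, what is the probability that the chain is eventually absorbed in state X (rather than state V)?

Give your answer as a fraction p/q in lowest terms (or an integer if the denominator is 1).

Let a_i = P(absorbed in X | start in state i).
Boundary conditions: a_X = 1, a_V = 0.
For each transient state i, a_i = sum_j P(i->j) * a_j:
  a_Y = 3/16*a_X + 1/4*a_Y + 1/8*a_Z + 1/4*a_W + 3/16*a_U + 0*a_V
  a_Z = 1/16*a_X + 1/4*a_Y + 1/16*a_Z + 3/8*a_W + 1/16*a_U + 3/16*a_V
  a_W = 1/16*a_X + 0*a_Y + 3/16*a_Z + 1/2*a_W + 3/16*a_U + 1/16*a_V
  a_U = 3/16*a_X + 0*a_Y + 3/8*a_Z + 3/16*a_W + 0*a_U + 1/4*a_V

Substituting a_X = 1 and a_V = 0, rearrange to (I - Q) a = r where r[i] = P(i -> X):
  [3/4, -1/8, -1/4, -3/16] . (a_Y, a_Z, a_W, a_U) = 3/16
  [-1/4, 15/16, -3/8, -1/16] . (a_Y, a_Z, a_W, a_U) = 1/16
  [0, -3/16, 1/2, -3/16] . (a_Y, a_Z, a_W, a_U) = 1/16
  [0, -3/8, -3/16, 1] . (a_Y, a_Z, a_W, a_U) = 3/16

Solving yields:
  a_Y = 1924/3323
  a_Z = 1426/3323
  a_W = 1489/3323
  a_U = 1437/3323

Starting state is Y, so the absorption probability is a_Y = 1924/3323.

Answer: 1924/3323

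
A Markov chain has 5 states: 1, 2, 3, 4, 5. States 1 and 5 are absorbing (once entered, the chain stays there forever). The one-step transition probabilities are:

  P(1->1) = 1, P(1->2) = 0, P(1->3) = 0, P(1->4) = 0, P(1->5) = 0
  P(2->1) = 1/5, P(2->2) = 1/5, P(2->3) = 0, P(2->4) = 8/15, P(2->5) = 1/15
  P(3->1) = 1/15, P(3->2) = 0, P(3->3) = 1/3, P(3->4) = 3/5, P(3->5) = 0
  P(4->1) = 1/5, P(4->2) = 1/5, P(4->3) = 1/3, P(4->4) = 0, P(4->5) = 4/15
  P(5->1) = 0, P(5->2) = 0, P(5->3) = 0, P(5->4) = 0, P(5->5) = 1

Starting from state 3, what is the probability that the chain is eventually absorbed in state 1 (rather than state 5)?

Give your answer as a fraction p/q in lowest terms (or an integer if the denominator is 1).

Answer: 11/20

Derivation:
Let a_i = P(absorbed in 1 | start in state i).
Boundary conditions: a_1 = 1, a_5 = 0.
For each transient state i, a_i = sum_j P(i->j) * a_j:
  a_2 = 1/5*a_1 + 1/5*a_2 + 0*a_3 + 8/15*a_4 + 1/15*a_5
  a_3 = 1/15*a_1 + 0*a_2 + 1/3*a_3 + 3/5*a_4 + 0*a_5
  a_4 = 1/5*a_1 + 1/5*a_2 + 1/3*a_3 + 0*a_4 + 4/15*a_5

Substituting a_1 = 1 and a_5 = 0, rearrange to (I - Q) a = r where r[i] = P(i -> 1):
  [4/5, 0, -8/15] . (a_2, a_3, a_4) = 1/5
  [0, 2/3, -3/5] . (a_2, a_3, a_4) = 1/15
  [-1/5, -1/3, 1] . (a_2, a_3, a_4) = 1/5

Solving yields:
  a_2 = 7/12
  a_3 = 11/20
  a_4 = 1/2

Starting state is 3, so the absorption probability is a_3 = 11/20.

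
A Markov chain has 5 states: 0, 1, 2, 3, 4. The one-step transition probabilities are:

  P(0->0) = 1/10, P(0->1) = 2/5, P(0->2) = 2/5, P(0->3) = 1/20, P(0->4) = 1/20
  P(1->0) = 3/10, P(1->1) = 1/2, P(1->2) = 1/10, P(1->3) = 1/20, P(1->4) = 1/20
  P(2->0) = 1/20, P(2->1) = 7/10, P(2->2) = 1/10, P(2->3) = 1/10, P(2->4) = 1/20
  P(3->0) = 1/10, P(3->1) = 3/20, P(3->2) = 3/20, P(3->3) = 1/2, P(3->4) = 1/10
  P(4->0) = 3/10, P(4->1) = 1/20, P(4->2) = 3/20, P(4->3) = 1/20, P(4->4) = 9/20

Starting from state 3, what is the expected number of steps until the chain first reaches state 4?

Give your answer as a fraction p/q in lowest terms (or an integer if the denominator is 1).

Answer: 8500/517

Derivation:
Let h_i = expected steps to first reach 4 from state i.
Boundary: h_4 = 0.
First-step equations for the other states:
  h_0 = 1 + 1/10*h_0 + 2/5*h_1 + 2/5*h_2 + 1/20*h_3 + 1/20*h_4
  h_1 = 1 + 3/10*h_0 + 1/2*h_1 + 1/10*h_2 + 1/20*h_3 + 1/20*h_4
  h_2 = 1 + 1/20*h_0 + 7/10*h_1 + 1/10*h_2 + 1/10*h_3 + 1/20*h_4
  h_3 = 1 + 1/10*h_0 + 3/20*h_1 + 3/20*h_2 + 1/2*h_3 + 1/10*h_4

Substituting h_4 = 0 and rearranging gives the linear system (I - Q) h = 1:
  [9/10, -2/5, -2/5, -1/20] . (h_0, h_1, h_2, h_3) = 1
  [-3/10, 1/2, -1/10, -1/20] . (h_0, h_1, h_2, h_3) = 1
  [-1/20, -7/10, 9/10, -1/10] . (h_0, h_1, h_2, h_3) = 1
  [-1/10, -3/20, -3/20, 1/2] . (h_0, h_1, h_2, h_3) = 1

Solving yields:
  h_0 = 9340/517
  h_1 = 850/47
  h_2 = 9310/517
  h_3 = 8500/517

Starting state is 3, so the expected hitting time is h_3 = 8500/517.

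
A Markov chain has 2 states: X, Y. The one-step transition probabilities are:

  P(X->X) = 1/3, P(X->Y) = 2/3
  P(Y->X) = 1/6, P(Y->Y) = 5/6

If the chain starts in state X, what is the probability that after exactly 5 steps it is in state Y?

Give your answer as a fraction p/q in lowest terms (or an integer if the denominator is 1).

Answer: 1555/1944

Derivation:
Computing P^5 by repeated multiplication:
P^1 =
  X: [1/3, 2/3]
  Y: [1/6, 5/6]
P^2 =
  X: [2/9, 7/9]
  Y: [7/36, 29/36]
P^3 =
  X: [11/54, 43/54]
  Y: [43/216, 173/216]
P^4 =
  X: [65/324, 259/324]
  Y: [259/1296, 1037/1296]
P^5 =
  X: [389/1944, 1555/1944]
  Y: [1555/7776, 6221/7776]

(P^5)[X -> Y] = 1555/1944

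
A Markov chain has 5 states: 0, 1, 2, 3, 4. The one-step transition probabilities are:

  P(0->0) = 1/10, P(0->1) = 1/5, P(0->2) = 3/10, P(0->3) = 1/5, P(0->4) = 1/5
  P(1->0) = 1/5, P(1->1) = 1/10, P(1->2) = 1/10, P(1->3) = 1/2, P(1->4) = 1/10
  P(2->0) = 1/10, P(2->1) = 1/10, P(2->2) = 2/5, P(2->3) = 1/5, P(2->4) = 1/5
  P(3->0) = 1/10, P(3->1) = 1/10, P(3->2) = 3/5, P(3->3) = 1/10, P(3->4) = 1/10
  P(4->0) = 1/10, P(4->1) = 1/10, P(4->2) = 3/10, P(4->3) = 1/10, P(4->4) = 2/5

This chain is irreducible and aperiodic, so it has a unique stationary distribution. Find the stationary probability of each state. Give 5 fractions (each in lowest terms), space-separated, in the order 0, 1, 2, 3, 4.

Answer: 1/9 1/9 292/783 151/783 166/783

Derivation:
The stationary distribution satisfies pi = pi * P, i.e.:
  pi_0 = 1/10*pi_0 + 1/5*pi_1 + 1/10*pi_2 + 1/10*pi_3 + 1/10*pi_4
  pi_1 = 1/5*pi_0 + 1/10*pi_1 + 1/10*pi_2 + 1/10*pi_3 + 1/10*pi_4
  pi_2 = 3/10*pi_0 + 1/10*pi_1 + 2/5*pi_2 + 3/5*pi_3 + 3/10*pi_4
  pi_3 = 1/5*pi_0 + 1/2*pi_1 + 1/5*pi_2 + 1/10*pi_3 + 1/10*pi_4
  pi_4 = 1/5*pi_0 + 1/10*pi_1 + 1/5*pi_2 + 1/10*pi_3 + 2/5*pi_4
with normalization: pi_0 + pi_1 + pi_2 + pi_3 + pi_4 = 1.

Using the first 4 balance equations plus normalization, the linear system A*pi = b is:
  [-9/10, 1/5, 1/10, 1/10, 1/10] . pi = 0
  [1/5, -9/10, 1/10, 1/10, 1/10] . pi = 0
  [3/10, 1/10, -3/5, 3/5, 3/10] . pi = 0
  [1/5, 1/2, 1/5, -9/10, 1/10] . pi = 0
  [1, 1, 1, 1, 1] . pi = 1

Solving yields:
  pi_0 = 1/9
  pi_1 = 1/9
  pi_2 = 292/783
  pi_3 = 151/783
  pi_4 = 166/783

Verification (pi * P):
  1/9*1/10 + 1/9*1/5 + 292/783*1/10 + 151/783*1/10 + 166/783*1/10 = 1/9 = pi_0  (ok)
  1/9*1/5 + 1/9*1/10 + 292/783*1/10 + 151/783*1/10 + 166/783*1/10 = 1/9 = pi_1  (ok)
  1/9*3/10 + 1/9*1/10 + 292/783*2/5 + 151/783*3/5 + 166/783*3/10 = 292/783 = pi_2  (ok)
  1/9*1/5 + 1/9*1/2 + 292/783*1/5 + 151/783*1/10 + 166/783*1/10 = 151/783 = pi_3  (ok)
  1/9*1/5 + 1/9*1/10 + 292/783*1/5 + 151/783*1/10 + 166/783*2/5 = 166/783 = pi_4  (ok)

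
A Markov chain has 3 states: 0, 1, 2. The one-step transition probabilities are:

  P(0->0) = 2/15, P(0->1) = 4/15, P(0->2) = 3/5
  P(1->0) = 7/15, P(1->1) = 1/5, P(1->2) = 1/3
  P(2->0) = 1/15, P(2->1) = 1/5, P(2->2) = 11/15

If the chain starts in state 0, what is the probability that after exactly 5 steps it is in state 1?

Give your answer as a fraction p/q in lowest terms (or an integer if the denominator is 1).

Computing P^5 by repeated multiplication:
P^1 =
  0: [2/15, 4/15, 3/5]
  1: [7/15, 1/5, 1/3]
  2: [1/15, 1/5, 11/15]
P^2 =
  0: [41/225, 47/225, 137/225]
  1: [8/45, 52/225, 133/225]
  2: [34/225, 46/225, 29/45]
P^3 =
  0: [548/3375, 716/3375, 2111/3375]
  1: [577/3375, 143/675, 2083/3375]
  2: [107/675, 709/3375, 2131/3375]
P^4 =
  0: [8219/50625, 10673/50625, 31733/50625]
  1: [8242/50625, 10702/50625, 31681/50625]
  2: [8164/50625, 2132/10125, 31801/50625]
P^5 =
  0: [122882/759375, 160094/759375, 476399/759375]
  1: [123079/759375, 160117/759375, 476179/759375]
  2: [122749/759375, 160039/759375, 476587/759375]

(P^5)[0 -> 1] = 160094/759375

Answer: 160094/759375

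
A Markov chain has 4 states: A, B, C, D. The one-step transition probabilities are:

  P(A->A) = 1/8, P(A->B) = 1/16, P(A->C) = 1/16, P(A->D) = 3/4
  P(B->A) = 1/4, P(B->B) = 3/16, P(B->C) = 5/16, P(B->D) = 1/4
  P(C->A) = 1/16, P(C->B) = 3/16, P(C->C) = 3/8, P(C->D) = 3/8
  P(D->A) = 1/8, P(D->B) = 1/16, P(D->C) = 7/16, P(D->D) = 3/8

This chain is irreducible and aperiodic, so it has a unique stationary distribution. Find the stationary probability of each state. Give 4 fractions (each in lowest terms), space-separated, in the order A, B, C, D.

Answer: 225/1906 233/1906 339/953 385/953

Derivation:
The stationary distribution satisfies pi = pi * P, i.e.:
  pi_A = 1/8*pi_A + 1/4*pi_B + 1/16*pi_C + 1/8*pi_D
  pi_B = 1/16*pi_A + 3/16*pi_B + 3/16*pi_C + 1/16*pi_D
  pi_C = 1/16*pi_A + 5/16*pi_B + 3/8*pi_C + 7/16*pi_D
  pi_D = 3/4*pi_A + 1/4*pi_B + 3/8*pi_C + 3/8*pi_D
with normalization: pi_A + pi_B + pi_C + pi_D = 1.

Using the first 3 balance equations plus normalization, the linear system A*pi = b is:
  [-7/8, 1/4, 1/16, 1/8] . pi = 0
  [1/16, -13/16, 3/16, 1/16] . pi = 0
  [1/16, 5/16, -5/8, 7/16] . pi = 0
  [1, 1, 1, 1] . pi = 1

Solving yields:
  pi_A = 225/1906
  pi_B = 233/1906
  pi_C = 339/953
  pi_D = 385/953

Verification (pi * P):
  225/1906*1/8 + 233/1906*1/4 + 339/953*1/16 + 385/953*1/8 = 225/1906 = pi_A  (ok)
  225/1906*1/16 + 233/1906*3/16 + 339/953*3/16 + 385/953*1/16 = 233/1906 = pi_B  (ok)
  225/1906*1/16 + 233/1906*5/16 + 339/953*3/8 + 385/953*7/16 = 339/953 = pi_C  (ok)
  225/1906*3/4 + 233/1906*1/4 + 339/953*3/8 + 385/953*3/8 = 385/953 = pi_D  (ok)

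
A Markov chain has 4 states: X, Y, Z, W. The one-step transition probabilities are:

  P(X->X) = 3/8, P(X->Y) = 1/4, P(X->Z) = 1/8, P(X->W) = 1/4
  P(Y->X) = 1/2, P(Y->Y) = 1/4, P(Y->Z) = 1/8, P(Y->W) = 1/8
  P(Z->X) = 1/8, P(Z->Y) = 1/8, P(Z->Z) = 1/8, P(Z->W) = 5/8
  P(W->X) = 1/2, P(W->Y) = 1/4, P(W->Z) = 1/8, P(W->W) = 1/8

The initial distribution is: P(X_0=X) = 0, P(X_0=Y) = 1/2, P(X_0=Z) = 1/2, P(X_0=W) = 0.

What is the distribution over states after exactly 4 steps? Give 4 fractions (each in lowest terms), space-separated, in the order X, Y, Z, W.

Propagating the distribution step by step (d_{t+1} = d_t * P):
d_0 = (X=0, Y=1/2, Z=1/2, W=0)
  d_1[X] = 0*3/8 + 1/2*1/2 + 1/2*1/8 + 0*1/2 = 5/16
  d_1[Y] = 0*1/4 + 1/2*1/4 + 1/2*1/8 + 0*1/4 = 3/16
  d_1[Z] = 0*1/8 + 1/2*1/8 + 1/2*1/8 + 0*1/8 = 1/8
  d_1[W] = 0*1/4 + 1/2*1/8 + 1/2*5/8 + 0*1/8 = 3/8
d_1 = (X=5/16, Y=3/16, Z=1/8, W=3/8)
  d_2[X] = 5/16*3/8 + 3/16*1/2 + 1/8*1/8 + 3/8*1/2 = 53/128
  d_2[Y] = 5/16*1/4 + 3/16*1/4 + 1/8*1/8 + 3/8*1/4 = 15/64
  d_2[Z] = 5/16*1/8 + 3/16*1/8 + 1/8*1/8 + 3/8*1/8 = 1/8
  d_2[W] = 5/16*1/4 + 3/16*1/8 + 1/8*5/8 + 3/8*1/8 = 29/128
d_2 = (X=53/128, Y=15/64, Z=1/8, W=29/128)
  d_3[X] = 53/128*3/8 + 15/64*1/2 + 1/8*1/8 + 29/128*1/2 = 411/1024
  d_3[Y] = 53/128*1/4 + 15/64*1/4 + 1/8*1/8 + 29/128*1/4 = 15/64
  d_3[Z] = 53/128*1/8 + 15/64*1/8 + 1/8*1/8 + 29/128*1/8 = 1/8
  d_3[W] = 53/128*1/4 + 15/64*1/8 + 1/8*5/8 + 29/128*1/8 = 245/1024
d_3 = (X=411/1024, Y=15/64, Z=1/8, W=245/1024)
  d_4[X] = 411/1024*3/8 + 15/64*1/2 + 1/8*1/8 + 245/1024*1/2 = 3301/8192
  d_4[Y] = 411/1024*1/4 + 15/64*1/4 + 1/8*1/8 + 245/1024*1/4 = 15/64
  d_4[Z] = 411/1024*1/8 + 15/64*1/8 + 1/8*1/8 + 245/1024*1/8 = 1/8
  d_4[W] = 411/1024*1/4 + 15/64*1/8 + 1/8*5/8 + 245/1024*1/8 = 1947/8192
d_4 = (X=3301/8192, Y=15/64, Z=1/8, W=1947/8192)

Answer: 3301/8192 15/64 1/8 1947/8192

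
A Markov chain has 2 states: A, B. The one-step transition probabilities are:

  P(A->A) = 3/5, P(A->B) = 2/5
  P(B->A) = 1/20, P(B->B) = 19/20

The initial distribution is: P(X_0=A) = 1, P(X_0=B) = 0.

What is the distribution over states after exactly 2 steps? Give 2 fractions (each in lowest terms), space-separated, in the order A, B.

Propagating the distribution step by step (d_{t+1} = d_t * P):
d_0 = (A=1, B=0)
  d_1[A] = 1*3/5 + 0*1/20 = 3/5
  d_1[B] = 1*2/5 + 0*19/20 = 2/5
d_1 = (A=3/5, B=2/5)
  d_2[A] = 3/5*3/5 + 2/5*1/20 = 19/50
  d_2[B] = 3/5*2/5 + 2/5*19/20 = 31/50
d_2 = (A=19/50, B=31/50)

Answer: 19/50 31/50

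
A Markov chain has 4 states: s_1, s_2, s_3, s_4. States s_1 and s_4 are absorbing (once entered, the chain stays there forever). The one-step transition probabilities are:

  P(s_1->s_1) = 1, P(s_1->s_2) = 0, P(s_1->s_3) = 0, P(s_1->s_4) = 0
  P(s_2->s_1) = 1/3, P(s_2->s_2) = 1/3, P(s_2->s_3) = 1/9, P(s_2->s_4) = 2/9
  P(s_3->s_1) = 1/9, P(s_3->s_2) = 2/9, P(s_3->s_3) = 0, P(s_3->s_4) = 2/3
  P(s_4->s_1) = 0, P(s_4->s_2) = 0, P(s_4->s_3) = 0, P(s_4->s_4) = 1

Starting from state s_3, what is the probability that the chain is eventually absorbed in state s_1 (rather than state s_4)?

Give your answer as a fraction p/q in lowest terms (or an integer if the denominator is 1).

Let a_i = P(absorbed in s_1 | start in state i).
Boundary conditions: a_s_1 = 1, a_s_4 = 0.
For each transient state i, a_i = sum_j P(i->j) * a_j:
  a_s_2 = 1/3*a_s_1 + 1/3*a_s_2 + 1/9*a_s_3 + 2/9*a_s_4
  a_s_3 = 1/9*a_s_1 + 2/9*a_s_2 + 0*a_s_3 + 2/3*a_s_4

Substituting a_s_1 = 1 and a_s_4 = 0, rearrange to (I - Q) a = r where r[i] = P(i -> s_1):
  [2/3, -1/9] . (a_s_2, a_s_3) = 1/3
  [-2/9, 1] . (a_s_2, a_s_3) = 1/9

Solving yields:
  a_s_2 = 7/13
  a_s_3 = 3/13

Starting state is s_3, so the absorption probability is a_s_3 = 3/13.

Answer: 3/13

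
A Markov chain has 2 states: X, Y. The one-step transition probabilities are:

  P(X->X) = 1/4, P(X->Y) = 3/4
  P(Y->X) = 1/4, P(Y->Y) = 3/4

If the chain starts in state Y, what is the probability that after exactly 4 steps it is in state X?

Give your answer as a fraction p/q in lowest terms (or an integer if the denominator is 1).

Computing P^4 by repeated multiplication:
P^1 =
  X: [1/4, 3/4]
  Y: [1/4, 3/4]
P^2 =
  X: [1/4, 3/4]
  Y: [1/4, 3/4]
P^3 =
  X: [1/4, 3/4]
  Y: [1/4, 3/4]
P^4 =
  X: [1/4, 3/4]
  Y: [1/4, 3/4]

(P^4)[Y -> X] = 1/4

Answer: 1/4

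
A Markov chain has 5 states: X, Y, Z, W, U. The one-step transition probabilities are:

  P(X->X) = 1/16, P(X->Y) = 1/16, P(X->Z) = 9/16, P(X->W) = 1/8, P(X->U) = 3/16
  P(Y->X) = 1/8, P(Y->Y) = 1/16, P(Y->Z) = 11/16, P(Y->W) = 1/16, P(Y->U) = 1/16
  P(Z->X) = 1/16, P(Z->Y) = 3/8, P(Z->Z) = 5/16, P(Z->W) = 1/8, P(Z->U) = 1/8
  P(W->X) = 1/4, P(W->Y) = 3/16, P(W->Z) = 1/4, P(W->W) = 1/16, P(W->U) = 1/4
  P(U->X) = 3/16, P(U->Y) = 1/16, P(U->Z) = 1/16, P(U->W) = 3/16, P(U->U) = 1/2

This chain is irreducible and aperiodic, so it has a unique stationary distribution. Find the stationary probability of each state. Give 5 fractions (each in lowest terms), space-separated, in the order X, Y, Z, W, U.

Answer: 6708/54187 10154/54187 19067/54187 6471/54187 11787/54187

Derivation:
The stationary distribution satisfies pi = pi * P, i.e.:
  pi_X = 1/16*pi_X + 1/8*pi_Y + 1/16*pi_Z + 1/4*pi_W + 3/16*pi_U
  pi_Y = 1/16*pi_X + 1/16*pi_Y + 3/8*pi_Z + 3/16*pi_W + 1/16*pi_U
  pi_Z = 9/16*pi_X + 11/16*pi_Y + 5/16*pi_Z + 1/4*pi_W + 1/16*pi_U
  pi_W = 1/8*pi_X + 1/16*pi_Y + 1/8*pi_Z + 1/16*pi_W + 3/16*pi_U
  pi_U = 3/16*pi_X + 1/16*pi_Y + 1/8*pi_Z + 1/4*pi_W + 1/2*pi_U
with normalization: pi_X + pi_Y + pi_Z + pi_W + pi_U = 1.

Using the first 4 balance equations plus normalization, the linear system A*pi = b is:
  [-15/16, 1/8, 1/16, 1/4, 3/16] . pi = 0
  [1/16, -15/16, 3/8, 3/16, 1/16] . pi = 0
  [9/16, 11/16, -11/16, 1/4, 1/16] . pi = 0
  [1/8, 1/16, 1/8, -15/16, 3/16] . pi = 0
  [1, 1, 1, 1, 1] . pi = 1

Solving yields:
  pi_X = 6708/54187
  pi_Y = 10154/54187
  pi_Z = 19067/54187
  pi_W = 6471/54187
  pi_U = 11787/54187

Verification (pi * P):
  6708/54187*1/16 + 10154/54187*1/8 + 19067/54187*1/16 + 6471/54187*1/4 + 11787/54187*3/16 = 6708/54187 = pi_X  (ok)
  6708/54187*1/16 + 10154/54187*1/16 + 19067/54187*3/8 + 6471/54187*3/16 + 11787/54187*1/16 = 10154/54187 = pi_Y  (ok)
  6708/54187*9/16 + 10154/54187*11/16 + 19067/54187*5/16 + 6471/54187*1/4 + 11787/54187*1/16 = 19067/54187 = pi_Z  (ok)
  6708/54187*1/8 + 10154/54187*1/16 + 19067/54187*1/8 + 6471/54187*1/16 + 11787/54187*3/16 = 6471/54187 = pi_W  (ok)
  6708/54187*3/16 + 10154/54187*1/16 + 19067/54187*1/8 + 6471/54187*1/4 + 11787/54187*1/2 = 11787/54187 = pi_U  (ok)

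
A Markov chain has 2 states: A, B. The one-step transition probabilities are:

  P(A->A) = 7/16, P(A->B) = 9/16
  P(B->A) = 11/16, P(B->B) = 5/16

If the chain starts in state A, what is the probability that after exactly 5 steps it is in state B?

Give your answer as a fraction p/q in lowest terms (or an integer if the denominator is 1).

Computing P^5 by repeated multiplication:
P^1 =
  A: [7/16, 9/16]
  B: [11/16, 5/16]
P^2 =
  A: [37/64, 27/64]
  B: [33/64, 31/64]
P^3 =
  A: [139/256, 117/256]
  B: [143/256, 113/256]
P^4 =
  A: [565/1024, 459/1024]
  B: [561/1024, 463/1024]
P^5 =
  A: [2251/4096, 1845/4096]
  B: [2255/4096, 1841/4096]

(P^5)[A -> B] = 1845/4096

Answer: 1845/4096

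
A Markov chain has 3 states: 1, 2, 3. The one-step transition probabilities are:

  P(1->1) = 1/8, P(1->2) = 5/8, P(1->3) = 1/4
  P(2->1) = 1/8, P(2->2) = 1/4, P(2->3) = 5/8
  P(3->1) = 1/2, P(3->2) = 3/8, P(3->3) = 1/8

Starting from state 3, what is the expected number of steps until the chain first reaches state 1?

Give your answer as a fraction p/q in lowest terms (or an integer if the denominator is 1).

Answer: 8/3

Derivation:
Let h_i = expected steps to first reach 1 from state i.
Boundary: h_1 = 0.
First-step equations for the other states:
  h_2 = 1 + 1/8*h_1 + 1/4*h_2 + 5/8*h_3
  h_3 = 1 + 1/2*h_1 + 3/8*h_2 + 1/8*h_3

Substituting h_1 = 0 and rearranging gives the linear system (I - Q) h = 1:
  [3/4, -5/8] . (h_2, h_3) = 1
  [-3/8, 7/8] . (h_2, h_3) = 1

Solving yields:
  h_2 = 32/9
  h_3 = 8/3

Starting state is 3, so the expected hitting time is h_3 = 8/3.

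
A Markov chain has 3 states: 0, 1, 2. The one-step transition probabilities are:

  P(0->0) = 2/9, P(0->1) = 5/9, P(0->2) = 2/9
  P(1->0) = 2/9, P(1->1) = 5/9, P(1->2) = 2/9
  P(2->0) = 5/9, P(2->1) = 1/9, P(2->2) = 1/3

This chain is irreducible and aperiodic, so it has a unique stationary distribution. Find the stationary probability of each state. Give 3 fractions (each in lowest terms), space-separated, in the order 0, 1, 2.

The stationary distribution satisfies pi = pi * P, i.e.:
  pi_0 = 2/9*pi_0 + 2/9*pi_1 + 5/9*pi_2
  pi_1 = 5/9*pi_0 + 5/9*pi_1 + 1/9*pi_2
  pi_2 = 2/9*pi_0 + 2/9*pi_1 + 1/3*pi_2
with normalization: pi_0 + pi_1 + pi_2 = 1.

Using the first 2 balance equations plus normalization, the linear system A*pi = b is:
  [-7/9, 2/9, 5/9] . pi = 0
  [5/9, -4/9, 1/9] . pi = 0
  [1, 1, 1] . pi = 1

Solving yields:
  pi_0 = 11/36
  pi_1 = 4/9
  pi_2 = 1/4

Verification (pi * P):
  11/36*2/9 + 4/9*2/9 + 1/4*5/9 = 11/36 = pi_0  (ok)
  11/36*5/9 + 4/9*5/9 + 1/4*1/9 = 4/9 = pi_1  (ok)
  11/36*2/9 + 4/9*2/9 + 1/4*1/3 = 1/4 = pi_2  (ok)

Answer: 11/36 4/9 1/4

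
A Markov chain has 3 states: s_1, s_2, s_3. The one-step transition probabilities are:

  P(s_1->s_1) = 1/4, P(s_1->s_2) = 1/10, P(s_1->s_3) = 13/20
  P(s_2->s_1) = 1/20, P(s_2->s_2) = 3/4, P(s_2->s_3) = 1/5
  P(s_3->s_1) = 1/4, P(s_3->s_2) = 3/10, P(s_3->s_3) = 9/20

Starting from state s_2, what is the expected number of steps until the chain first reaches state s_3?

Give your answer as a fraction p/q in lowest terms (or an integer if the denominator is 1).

Let h_i = expected steps to first reach s_3 from state i.
Boundary: h_s_3 = 0.
First-step equations for the other states:
  h_s_1 = 1 + 1/4*h_s_1 + 1/10*h_s_2 + 13/20*h_s_3
  h_s_2 = 1 + 1/20*h_s_1 + 3/4*h_s_2 + 1/5*h_s_3

Substituting h_s_3 = 0 and rearranging gives the linear system (I - Q) h = 1:
  [3/4, -1/10] . (h_s_1, h_s_2) = 1
  [-1/20, 1/4] . (h_s_1, h_s_2) = 1

Solving yields:
  h_s_1 = 140/73
  h_s_2 = 320/73

Starting state is s_2, so the expected hitting time is h_s_2 = 320/73.

Answer: 320/73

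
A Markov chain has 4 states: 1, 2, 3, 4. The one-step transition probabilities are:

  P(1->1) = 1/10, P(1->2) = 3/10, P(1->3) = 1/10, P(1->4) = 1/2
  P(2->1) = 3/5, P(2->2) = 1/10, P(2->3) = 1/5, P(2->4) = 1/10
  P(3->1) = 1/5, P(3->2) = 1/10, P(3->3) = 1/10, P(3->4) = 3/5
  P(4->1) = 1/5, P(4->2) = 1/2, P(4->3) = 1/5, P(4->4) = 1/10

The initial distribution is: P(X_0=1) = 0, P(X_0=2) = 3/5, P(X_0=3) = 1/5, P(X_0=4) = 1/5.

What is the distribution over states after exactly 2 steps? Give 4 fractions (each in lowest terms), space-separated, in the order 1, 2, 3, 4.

Answer: 57/250 67/250 69/500 183/500

Derivation:
Propagating the distribution step by step (d_{t+1} = d_t * P):
d_0 = (1=0, 2=3/5, 3=1/5, 4=1/5)
  d_1[1] = 0*1/10 + 3/5*3/5 + 1/5*1/5 + 1/5*1/5 = 11/25
  d_1[2] = 0*3/10 + 3/5*1/10 + 1/5*1/10 + 1/5*1/2 = 9/50
  d_1[3] = 0*1/10 + 3/5*1/5 + 1/5*1/10 + 1/5*1/5 = 9/50
  d_1[4] = 0*1/2 + 3/5*1/10 + 1/5*3/5 + 1/5*1/10 = 1/5
d_1 = (1=11/25, 2=9/50, 3=9/50, 4=1/5)
  d_2[1] = 11/25*1/10 + 9/50*3/5 + 9/50*1/5 + 1/5*1/5 = 57/250
  d_2[2] = 11/25*3/10 + 9/50*1/10 + 9/50*1/10 + 1/5*1/2 = 67/250
  d_2[3] = 11/25*1/10 + 9/50*1/5 + 9/50*1/10 + 1/5*1/5 = 69/500
  d_2[4] = 11/25*1/2 + 9/50*1/10 + 9/50*3/5 + 1/5*1/10 = 183/500
d_2 = (1=57/250, 2=67/250, 3=69/500, 4=183/500)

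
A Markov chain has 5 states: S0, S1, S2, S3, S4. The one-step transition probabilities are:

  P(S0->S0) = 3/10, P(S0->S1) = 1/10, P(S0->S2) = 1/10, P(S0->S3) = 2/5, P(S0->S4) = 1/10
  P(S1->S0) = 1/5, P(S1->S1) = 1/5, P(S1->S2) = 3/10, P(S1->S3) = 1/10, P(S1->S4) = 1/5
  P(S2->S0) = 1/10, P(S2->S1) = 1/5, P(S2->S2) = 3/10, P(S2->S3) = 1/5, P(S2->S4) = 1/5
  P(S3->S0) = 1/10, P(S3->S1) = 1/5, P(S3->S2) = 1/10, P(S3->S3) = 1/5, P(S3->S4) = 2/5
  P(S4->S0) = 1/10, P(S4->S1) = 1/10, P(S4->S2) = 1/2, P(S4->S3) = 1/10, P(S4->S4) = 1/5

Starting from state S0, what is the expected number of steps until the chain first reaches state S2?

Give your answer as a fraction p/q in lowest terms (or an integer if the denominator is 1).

Let h_i = expected steps to first reach S2 from state i.
Boundary: h_S2 = 0.
First-step equations for the other states:
  h_S0 = 1 + 3/10*h_S0 + 1/10*h_S1 + 1/10*h_S2 + 2/5*h_S3 + 1/10*h_S4
  h_S1 = 1 + 1/5*h_S0 + 1/5*h_S1 + 3/10*h_S2 + 1/10*h_S3 + 1/5*h_S4
  h_S3 = 1 + 1/10*h_S0 + 1/5*h_S1 + 1/10*h_S2 + 1/5*h_S3 + 2/5*h_S4
  h_S4 = 1 + 1/10*h_S0 + 1/10*h_S1 + 1/2*h_S2 + 1/10*h_S3 + 1/5*h_S4

Substituting h_S2 = 0 and rearranging gives the linear system (I - Q) h = 1:
  [7/10, -1/10, -2/5, -1/10] . (h_S0, h_S1, h_S3, h_S4) = 1
  [-1/5, 4/5, -1/10, -1/5] . (h_S0, h_S1, h_S3, h_S4) = 1
  [-1/10, -1/5, 4/5, -2/5] . (h_S0, h_S1, h_S3, h_S4) = 1
  [-1/10, -1/10, -1/10, 4/5] . (h_S0, h_S1, h_S3, h_S4) = 1

Solving yields:
  h_S0 = 10830/2287
  h_S1 = 8370/2287
  h_S3 = 9530/2287
  h_S4 = 6450/2287

Starting state is S0, so the expected hitting time is h_S0 = 10830/2287.

Answer: 10830/2287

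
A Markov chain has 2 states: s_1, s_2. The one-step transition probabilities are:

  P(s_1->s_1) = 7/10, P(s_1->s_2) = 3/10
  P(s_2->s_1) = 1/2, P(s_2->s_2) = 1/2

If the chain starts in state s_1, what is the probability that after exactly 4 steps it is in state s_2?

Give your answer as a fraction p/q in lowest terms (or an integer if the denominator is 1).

Answer: 234/625

Derivation:
Computing P^4 by repeated multiplication:
P^1 =
  s_1: [7/10, 3/10]
  s_2: [1/2, 1/2]
P^2 =
  s_1: [16/25, 9/25]
  s_2: [3/5, 2/5]
P^3 =
  s_1: [157/250, 93/250]
  s_2: [31/50, 19/50]
P^4 =
  s_1: [391/625, 234/625]
  s_2: [78/125, 47/125]

(P^4)[s_1 -> s_2] = 234/625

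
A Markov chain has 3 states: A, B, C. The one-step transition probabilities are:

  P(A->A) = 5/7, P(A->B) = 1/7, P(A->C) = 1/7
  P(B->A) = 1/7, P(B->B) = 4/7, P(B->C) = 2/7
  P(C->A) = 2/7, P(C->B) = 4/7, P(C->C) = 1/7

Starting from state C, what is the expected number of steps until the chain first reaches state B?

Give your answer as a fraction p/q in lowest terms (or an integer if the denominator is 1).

Let h_i = expected steps to first reach B from state i.
Boundary: h_B = 0.
First-step equations for the other states:
  h_A = 1 + 5/7*h_A + 1/7*h_B + 1/7*h_C
  h_C = 1 + 2/7*h_A + 4/7*h_B + 1/7*h_C

Substituting h_B = 0 and rearranging gives the linear system (I - Q) h = 1:
  [2/7, -1/7] . (h_A, h_C) = 1
  [-2/7, 6/7] . (h_A, h_C) = 1

Solving yields:
  h_A = 49/10
  h_C = 14/5

Starting state is C, so the expected hitting time is h_C = 14/5.

Answer: 14/5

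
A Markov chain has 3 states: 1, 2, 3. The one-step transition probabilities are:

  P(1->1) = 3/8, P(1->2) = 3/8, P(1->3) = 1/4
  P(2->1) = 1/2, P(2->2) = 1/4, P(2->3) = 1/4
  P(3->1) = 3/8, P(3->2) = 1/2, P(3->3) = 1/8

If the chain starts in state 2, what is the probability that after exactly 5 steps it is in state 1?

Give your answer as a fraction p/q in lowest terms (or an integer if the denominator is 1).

Answer: 3439/8192

Derivation:
Computing P^5 by repeated multiplication:
P^1 =
  1: [3/8, 3/8, 1/4]
  2: [1/2, 1/4, 1/4]
  3: [3/8, 1/2, 1/8]
P^2 =
  1: [27/64, 23/64, 7/32]
  2: [13/32, 3/8, 7/32]
  3: [7/16, 21/64, 15/64]
P^3 =
  1: [215/512, 183/512, 57/256]
  2: [27/64, 91/256, 57/256]
  3: [213/512, 93/256, 113/512]
P^4 =
  1: [1719/4096, 1467/4096, 455/2048]
  2: [859/2048, 367/1024, 455/2048]
  3: [861/2048, 1463/4096, 911/4096]
P^5 =
  1: [13755/32768, 11731/32768, 3641/16384]
  2: [3439/8192, 5865/16384, 3641/16384]
  3: [13751/32768, 1467/4096, 7281/32768]

(P^5)[2 -> 1] = 3439/8192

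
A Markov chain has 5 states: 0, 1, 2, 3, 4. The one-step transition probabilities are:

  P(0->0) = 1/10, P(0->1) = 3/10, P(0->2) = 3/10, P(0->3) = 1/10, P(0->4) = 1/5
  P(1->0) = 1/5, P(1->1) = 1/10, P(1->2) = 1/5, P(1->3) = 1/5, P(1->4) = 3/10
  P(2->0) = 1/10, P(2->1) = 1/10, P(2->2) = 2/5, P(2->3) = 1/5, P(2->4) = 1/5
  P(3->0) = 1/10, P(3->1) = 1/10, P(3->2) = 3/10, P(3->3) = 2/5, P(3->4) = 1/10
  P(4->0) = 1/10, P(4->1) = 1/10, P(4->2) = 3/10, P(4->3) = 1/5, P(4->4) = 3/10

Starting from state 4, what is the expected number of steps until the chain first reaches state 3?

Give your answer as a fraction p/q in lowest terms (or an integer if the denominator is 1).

Answer: 196/37

Derivation:
Let h_i = expected steps to first reach 3 from state i.
Boundary: h_3 = 0.
First-step equations for the other states:
  h_0 = 1 + 1/10*h_0 + 3/10*h_1 + 3/10*h_2 + 1/10*h_3 + 1/5*h_4
  h_1 = 1 + 1/5*h_0 + 1/10*h_1 + 1/5*h_2 + 1/5*h_3 + 3/10*h_4
  h_2 = 1 + 1/10*h_0 + 1/10*h_1 + 2/5*h_2 + 1/5*h_3 + 1/5*h_4
  h_4 = 1 + 1/10*h_0 + 1/10*h_1 + 3/10*h_2 + 1/5*h_3 + 3/10*h_4

Substituting h_3 = 0 and rearranging gives the linear system (I - Q) h = 1:
  [9/10, -3/10, -3/10, -1/5] . (h_0, h_1, h_2, h_4) = 1
  [-1/5, 9/10, -1/5, -3/10] . (h_0, h_1, h_2, h_4) = 1
  [-1/10, -1/10, 3/5, -1/5] . (h_0, h_1, h_2, h_4) = 1
  [-1/10, -1/10, -3/10, 7/10] . (h_0, h_1, h_2, h_4) = 1

Solving yields:
  h_0 = 216/37
  h_1 = 198/37
  h_2 = 196/37
  h_4 = 196/37

Starting state is 4, so the expected hitting time is h_4 = 196/37.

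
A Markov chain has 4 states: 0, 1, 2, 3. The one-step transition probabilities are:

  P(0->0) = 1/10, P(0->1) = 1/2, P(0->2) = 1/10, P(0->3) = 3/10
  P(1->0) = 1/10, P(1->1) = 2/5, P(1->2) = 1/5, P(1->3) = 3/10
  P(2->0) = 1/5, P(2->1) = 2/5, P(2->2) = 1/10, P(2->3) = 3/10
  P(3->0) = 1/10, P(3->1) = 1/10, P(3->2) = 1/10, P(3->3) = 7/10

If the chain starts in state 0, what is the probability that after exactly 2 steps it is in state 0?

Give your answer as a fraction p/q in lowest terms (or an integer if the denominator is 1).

Answer: 11/100

Derivation:
Computing P^2 by repeated multiplication:
P^1 =
  0: [1/10, 1/2, 1/10, 3/10]
  1: [1/10, 2/5, 1/5, 3/10]
  2: [1/5, 2/5, 1/10, 3/10]
  3: [1/10, 1/10, 1/10, 7/10]
P^2 =
  0: [11/100, 8/25, 3/20, 21/50]
  1: [3/25, 8/25, 7/50, 21/50]
  2: [11/100, 33/100, 7/50, 21/50]
  3: [11/100, 1/5, 11/100, 29/50]

(P^2)[0 -> 0] = 11/100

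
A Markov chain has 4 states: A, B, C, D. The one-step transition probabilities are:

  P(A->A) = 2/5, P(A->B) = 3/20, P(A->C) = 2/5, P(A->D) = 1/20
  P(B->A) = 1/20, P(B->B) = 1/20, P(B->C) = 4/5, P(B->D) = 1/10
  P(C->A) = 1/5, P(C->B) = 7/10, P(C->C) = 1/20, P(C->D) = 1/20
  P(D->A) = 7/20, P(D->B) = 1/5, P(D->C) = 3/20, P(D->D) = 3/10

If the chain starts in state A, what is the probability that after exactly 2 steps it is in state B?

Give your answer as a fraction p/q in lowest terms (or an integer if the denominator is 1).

Computing P^2 by repeated multiplication:
P^1 =
  A: [2/5, 3/20, 2/5, 1/20]
  B: [1/20, 1/20, 4/5, 1/10]
  C: [1/5, 7/10, 1/20, 1/20]
  D: [7/20, 1/5, 3/20, 3/10]
P^2 =
  A: [53/200, 143/400, 123/400, 7/100]
  B: [87/400, 59/100, 23/200, 31/400]
  C: [57/400, 11/100, 13/20, 39/400]
  D: [57/200, 91/400, 141/400, 27/200]

(P^2)[A -> B] = 143/400

Answer: 143/400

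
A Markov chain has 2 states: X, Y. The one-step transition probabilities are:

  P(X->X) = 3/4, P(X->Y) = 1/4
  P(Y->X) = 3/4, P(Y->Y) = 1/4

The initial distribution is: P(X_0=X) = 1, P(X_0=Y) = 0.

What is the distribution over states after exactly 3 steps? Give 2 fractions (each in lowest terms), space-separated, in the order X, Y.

Propagating the distribution step by step (d_{t+1} = d_t * P):
d_0 = (X=1, Y=0)
  d_1[X] = 1*3/4 + 0*3/4 = 3/4
  d_1[Y] = 1*1/4 + 0*1/4 = 1/4
d_1 = (X=3/4, Y=1/4)
  d_2[X] = 3/4*3/4 + 1/4*3/4 = 3/4
  d_2[Y] = 3/4*1/4 + 1/4*1/4 = 1/4
d_2 = (X=3/4, Y=1/4)
  d_3[X] = 3/4*3/4 + 1/4*3/4 = 3/4
  d_3[Y] = 3/4*1/4 + 1/4*1/4 = 1/4
d_3 = (X=3/4, Y=1/4)

Answer: 3/4 1/4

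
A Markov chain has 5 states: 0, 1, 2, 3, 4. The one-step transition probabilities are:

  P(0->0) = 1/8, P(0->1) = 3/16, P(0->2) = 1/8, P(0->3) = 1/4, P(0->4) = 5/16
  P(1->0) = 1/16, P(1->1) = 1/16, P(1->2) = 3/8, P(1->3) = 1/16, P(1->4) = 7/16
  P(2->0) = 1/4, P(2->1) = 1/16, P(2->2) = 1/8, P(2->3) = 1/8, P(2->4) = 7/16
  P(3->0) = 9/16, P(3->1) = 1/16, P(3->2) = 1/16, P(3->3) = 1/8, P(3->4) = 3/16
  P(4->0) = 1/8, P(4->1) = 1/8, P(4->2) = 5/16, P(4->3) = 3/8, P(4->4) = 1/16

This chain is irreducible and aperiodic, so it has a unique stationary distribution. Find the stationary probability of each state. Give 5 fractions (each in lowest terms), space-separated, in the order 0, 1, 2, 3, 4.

Answer: 24399/104066 5617/52033 19477/104066 11038/52033 13440/52033

Derivation:
The stationary distribution satisfies pi = pi * P, i.e.:
  pi_0 = 1/8*pi_0 + 1/16*pi_1 + 1/4*pi_2 + 9/16*pi_3 + 1/8*pi_4
  pi_1 = 3/16*pi_0 + 1/16*pi_1 + 1/16*pi_2 + 1/16*pi_3 + 1/8*pi_4
  pi_2 = 1/8*pi_0 + 3/8*pi_1 + 1/8*pi_2 + 1/16*pi_3 + 5/16*pi_4
  pi_3 = 1/4*pi_0 + 1/16*pi_1 + 1/8*pi_2 + 1/8*pi_3 + 3/8*pi_4
  pi_4 = 5/16*pi_0 + 7/16*pi_1 + 7/16*pi_2 + 3/16*pi_3 + 1/16*pi_4
with normalization: pi_0 + pi_1 + pi_2 + pi_3 + pi_4 = 1.

Using the first 4 balance equations plus normalization, the linear system A*pi = b is:
  [-7/8, 1/16, 1/4, 9/16, 1/8] . pi = 0
  [3/16, -15/16, 1/16, 1/16, 1/8] . pi = 0
  [1/8, 3/8, -7/8, 1/16, 5/16] . pi = 0
  [1/4, 1/16, 1/8, -7/8, 3/8] . pi = 0
  [1, 1, 1, 1, 1] . pi = 1

Solving yields:
  pi_0 = 24399/104066
  pi_1 = 5617/52033
  pi_2 = 19477/104066
  pi_3 = 11038/52033
  pi_4 = 13440/52033

Verification (pi * P):
  24399/104066*1/8 + 5617/52033*1/16 + 19477/104066*1/4 + 11038/52033*9/16 + 13440/52033*1/8 = 24399/104066 = pi_0  (ok)
  24399/104066*3/16 + 5617/52033*1/16 + 19477/104066*1/16 + 11038/52033*1/16 + 13440/52033*1/8 = 5617/52033 = pi_1  (ok)
  24399/104066*1/8 + 5617/52033*3/8 + 19477/104066*1/8 + 11038/52033*1/16 + 13440/52033*5/16 = 19477/104066 = pi_2  (ok)
  24399/104066*1/4 + 5617/52033*1/16 + 19477/104066*1/8 + 11038/52033*1/8 + 13440/52033*3/8 = 11038/52033 = pi_3  (ok)
  24399/104066*5/16 + 5617/52033*7/16 + 19477/104066*7/16 + 11038/52033*3/16 + 13440/52033*1/16 = 13440/52033 = pi_4  (ok)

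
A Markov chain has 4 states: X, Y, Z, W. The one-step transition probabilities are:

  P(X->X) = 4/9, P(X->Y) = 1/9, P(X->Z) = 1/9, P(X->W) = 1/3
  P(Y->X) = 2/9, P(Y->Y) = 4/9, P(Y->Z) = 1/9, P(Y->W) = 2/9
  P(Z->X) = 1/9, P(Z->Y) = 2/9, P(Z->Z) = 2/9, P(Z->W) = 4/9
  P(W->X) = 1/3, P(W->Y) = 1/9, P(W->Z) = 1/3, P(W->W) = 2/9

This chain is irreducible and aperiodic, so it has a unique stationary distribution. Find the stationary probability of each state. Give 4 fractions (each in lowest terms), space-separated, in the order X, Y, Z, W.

The stationary distribution satisfies pi = pi * P, i.e.:
  pi_X = 4/9*pi_X + 2/9*pi_Y + 1/9*pi_Z + 1/3*pi_W
  pi_Y = 1/9*pi_X + 4/9*pi_Y + 2/9*pi_Z + 1/9*pi_W
  pi_Z = 1/9*pi_X + 1/9*pi_Y + 2/9*pi_Z + 1/3*pi_W
  pi_W = 1/3*pi_X + 2/9*pi_Y + 4/9*pi_Z + 2/9*pi_W
with normalization: pi_X + pi_Y + pi_Z + pi_W = 1.

Using the first 3 balance equations plus normalization, the linear system A*pi = b is:
  [-5/9, 2/9, 1/9, 1/3] . pi = 0
  [1/9, -5/9, 2/9, 1/9] . pi = 0
  [1/9, 1/9, -7/9, 1/3] . pi = 0
  [1, 1, 1, 1] . pi = 1

Solving yields:
  pi_X = 3/10
  pi_Y = 1/5
  pi_Z = 1/5
  pi_W = 3/10

Verification (pi * P):
  3/10*4/9 + 1/5*2/9 + 1/5*1/9 + 3/10*1/3 = 3/10 = pi_X  (ok)
  3/10*1/9 + 1/5*4/9 + 1/5*2/9 + 3/10*1/9 = 1/5 = pi_Y  (ok)
  3/10*1/9 + 1/5*1/9 + 1/5*2/9 + 3/10*1/3 = 1/5 = pi_Z  (ok)
  3/10*1/3 + 1/5*2/9 + 1/5*4/9 + 3/10*2/9 = 3/10 = pi_W  (ok)

Answer: 3/10 1/5 1/5 3/10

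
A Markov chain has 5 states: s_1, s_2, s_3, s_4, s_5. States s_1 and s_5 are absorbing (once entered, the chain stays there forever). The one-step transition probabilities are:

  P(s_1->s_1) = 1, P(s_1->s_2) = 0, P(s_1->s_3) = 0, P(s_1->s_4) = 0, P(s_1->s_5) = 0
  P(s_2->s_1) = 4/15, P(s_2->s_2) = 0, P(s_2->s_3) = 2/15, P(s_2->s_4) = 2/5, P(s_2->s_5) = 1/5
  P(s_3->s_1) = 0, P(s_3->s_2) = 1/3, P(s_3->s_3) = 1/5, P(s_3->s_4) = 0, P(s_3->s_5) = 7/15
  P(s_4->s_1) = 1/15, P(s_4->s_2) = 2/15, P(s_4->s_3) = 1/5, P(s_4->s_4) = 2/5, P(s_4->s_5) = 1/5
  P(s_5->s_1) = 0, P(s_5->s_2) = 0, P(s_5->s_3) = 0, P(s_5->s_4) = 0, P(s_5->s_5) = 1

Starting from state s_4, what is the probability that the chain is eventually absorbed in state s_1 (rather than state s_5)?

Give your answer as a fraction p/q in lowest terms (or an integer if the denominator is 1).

Answer: 163/648

Derivation:
Let a_i = P(absorbed in s_1 | start in state i).
Boundary conditions: a_s_1 = 1, a_s_5 = 0.
For each transient state i, a_i = sum_j P(i->j) * a_j:
  a_s_2 = 4/15*a_s_1 + 0*a_s_2 + 2/15*a_s_3 + 2/5*a_s_4 + 1/5*a_s_5
  a_s_3 = 0*a_s_1 + 1/3*a_s_2 + 1/5*a_s_3 + 0*a_s_4 + 7/15*a_s_5
  a_s_4 = 1/15*a_s_1 + 2/15*a_s_2 + 1/5*a_s_3 + 2/5*a_s_4 + 1/5*a_s_5

Substituting a_s_1 = 1 and a_s_5 = 0, rearrange to (I - Q) a = r where r[i] = P(i -> s_1):
  [1, -2/15, -2/5] . (a_s_2, a_s_3, a_s_4) = 4/15
  [-1/3, 4/5, 0] . (a_s_2, a_s_3, a_s_4) = 0
  [-2/15, -1/5, 3/5] . (a_s_2, a_s_3, a_s_4) = 1/15

Solving yields:
  a_s_2 = 7/18
  a_s_3 = 35/216
  a_s_4 = 163/648

Starting state is s_4, so the absorption probability is a_s_4 = 163/648.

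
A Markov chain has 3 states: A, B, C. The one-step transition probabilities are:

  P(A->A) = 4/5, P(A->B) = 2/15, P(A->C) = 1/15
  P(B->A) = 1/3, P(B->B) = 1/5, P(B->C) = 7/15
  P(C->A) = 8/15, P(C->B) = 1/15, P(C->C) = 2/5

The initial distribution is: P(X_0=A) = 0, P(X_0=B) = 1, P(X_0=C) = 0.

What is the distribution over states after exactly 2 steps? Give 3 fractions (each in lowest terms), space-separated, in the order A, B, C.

Answer: 131/225 26/225 68/225

Derivation:
Propagating the distribution step by step (d_{t+1} = d_t * P):
d_0 = (A=0, B=1, C=0)
  d_1[A] = 0*4/5 + 1*1/3 + 0*8/15 = 1/3
  d_1[B] = 0*2/15 + 1*1/5 + 0*1/15 = 1/5
  d_1[C] = 0*1/15 + 1*7/15 + 0*2/5 = 7/15
d_1 = (A=1/3, B=1/5, C=7/15)
  d_2[A] = 1/3*4/5 + 1/5*1/3 + 7/15*8/15 = 131/225
  d_2[B] = 1/3*2/15 + 1/5*1/5 + 7/15*1/15 = 26/225
  d_2[C] = 1/3*1/15 + 1/5*7/15 + 7/15*2/5 = 68/225
d_2 = (A=131/225, B=26/225, C=68/225)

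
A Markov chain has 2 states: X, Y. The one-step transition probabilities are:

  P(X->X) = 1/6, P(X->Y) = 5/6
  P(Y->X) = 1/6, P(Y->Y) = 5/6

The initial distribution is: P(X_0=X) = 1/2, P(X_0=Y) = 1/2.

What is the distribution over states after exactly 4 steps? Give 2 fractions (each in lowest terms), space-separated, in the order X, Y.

Propagating the distribution step by step (d_{t+1} = d_t * P):
d_0 = (X=1/2, Y=1/2)
  d_1[X] = 1/2*1/6 + 1/2*1/6 = 1/6
  d_1[Y] = 1/2*5/6 + 1/2*5/6 = 5/6
d_1 = (X=1/6, Y=5/6)
  d_2[X] = 1/6*1/6 + 5/6*1/6 = 1/6
  d_2[Y] = 1/6*5/6 + 5/6*5/6 = 5/6
d_2 = (X=1/6, Y=5/6)
  d_3[X] = 1/6*1/6 + 5/6*1/6 = 1/6
  d_3[Y] = 1/6*5/6 + 5/6*5/6 = 5/6
d_3 = (X=1/6, Y=5/6)
  d_4[X] = 1/6*1/6 + 5/6*1/6 = 1/6
  d_4[Y] = 1/6*5/6 + 5/6*5/6 = 5/6
d_4 = (X=1/6, Y=5/6)

Answer: 1/6 5/6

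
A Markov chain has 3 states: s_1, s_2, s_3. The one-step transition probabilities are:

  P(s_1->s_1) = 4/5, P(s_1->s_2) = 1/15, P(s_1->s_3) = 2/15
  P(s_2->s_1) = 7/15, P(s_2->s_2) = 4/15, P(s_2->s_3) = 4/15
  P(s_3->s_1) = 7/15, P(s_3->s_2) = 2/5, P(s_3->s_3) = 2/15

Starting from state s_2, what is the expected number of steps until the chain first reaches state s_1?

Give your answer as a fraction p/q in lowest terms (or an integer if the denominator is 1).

Answer: 15/7

Derivation:
Let h_i = expected steps to first reach s_1 from state i.
Boundary: h_s_1 = 0.
First-step equations for the other states:
  h_s_2 = 1 + 7/15*h_s_1 + 4/15*h_s_2 + 4/15*h_s_3
  h_s_3 = 1 + 7/15*h_s_1 + 2/5*h_s_2 + 2/15*h_s_3

Substituting h_s_1 = 0 and rearranging gives the linear system (I - Q) h = 1:
  [11/15, -4/15] . (h_s_2, h_s_3) = 1
  [-2/5, 13/15] . (h_s_2, h_s_3) = 1

Solving yields:
  h_s_2 = 15/7
  h_s_3 = 15/7

Starting state is s_2, so the expected hitting time is h_s_2 = 15/7.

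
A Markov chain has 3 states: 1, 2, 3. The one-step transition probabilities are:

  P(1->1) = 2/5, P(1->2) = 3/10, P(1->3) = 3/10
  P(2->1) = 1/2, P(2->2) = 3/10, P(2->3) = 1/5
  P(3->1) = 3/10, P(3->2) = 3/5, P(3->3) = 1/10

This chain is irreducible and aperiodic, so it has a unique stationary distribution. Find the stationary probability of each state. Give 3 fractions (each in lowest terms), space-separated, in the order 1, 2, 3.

Answer: 17/41 15/41 9/41

Derivation:
The stationary distribution satisfies pi = pi * P, i.e.:
  pi_1 = 2/5*pi_1 + 1/2*pi_2 + 3/10*pi_3
  pi_2 = 3/10*pi_1 + 3/10*pi_2 + 3/5*pi_3
  pi_3 = 3/10*pi_1 + 1/5*pi_2 + 1/10*pi_3
with normalization: pi_1 + pi_2 + pi_3 = 1.

Using the first 2 balance equations plus normalization, the linear system A*pi = b is:
  [-3/5, 1/2, 3/10] . pi = 0
  [3/10, -7/10, 3/5] . pi = 0
  [1, 1, 1] . pi = 1

Solving yields:
  pi_1 = 17/41
  pi_2 = 15/41
  pi_3 = 9/41

Verification (pi * P):
  17/41*2/5 + 15/41*1/2 + 9/41*3/10 = 17/41 = pi_1  (ok)
  17/41*3/10 + 15/41*3/10 + 9/41*3/5 = 15/41 = pi_2  (ok)
  17/41*3/10 + 15/41*1/5 + 9/41*1/10 = 9/41 = pi_3  (ok)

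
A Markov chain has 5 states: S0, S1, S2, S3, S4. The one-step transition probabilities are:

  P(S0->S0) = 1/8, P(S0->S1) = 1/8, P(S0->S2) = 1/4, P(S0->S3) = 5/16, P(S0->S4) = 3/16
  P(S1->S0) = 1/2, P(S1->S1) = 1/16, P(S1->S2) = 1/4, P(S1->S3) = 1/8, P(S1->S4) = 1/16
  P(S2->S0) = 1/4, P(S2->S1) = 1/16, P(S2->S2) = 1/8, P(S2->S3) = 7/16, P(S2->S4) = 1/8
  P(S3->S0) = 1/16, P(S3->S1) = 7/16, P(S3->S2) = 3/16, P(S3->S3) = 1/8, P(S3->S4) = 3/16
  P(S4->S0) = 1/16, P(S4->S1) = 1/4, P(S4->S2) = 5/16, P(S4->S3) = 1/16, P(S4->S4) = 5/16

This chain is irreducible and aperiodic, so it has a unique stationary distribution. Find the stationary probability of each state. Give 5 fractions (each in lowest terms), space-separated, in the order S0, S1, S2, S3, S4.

Answer: 1439/7228 1371/7228 1190/5421 4775/21684 3719/21684

Derivation:
The stationary distribution satisfies pi = pi * P, i.e.:
  pi_S0 = 1/8*pi_S0 + 1/2*pi_S1 + 1/4*pi_S2 + 1/16*pi_S3 + 1/16*pi_S4
  pi_S1 = 1/8*pi_S0 + 1/16*pi_S1 + 1/16*pi_S2 + 7/16*pi_S3 + 1/4*pi_S4
  pi_S2 = 1/4*pi_S0 + 1/4*pi_S1 + 1/8*pi_S2 + 3/16*pi_S3 + 5/16*pi_S4
  pi_S3 = 5/16*pi_S0 + 1/8*pi_S1 + 7/16*pi_S2 + 1/8*pi_S3 + 1/16*pi_S4
  pi_S4 = 3/16*pi_S0 + 1/16*pi_S1 + 1/8*pi_S2 + 3/16*pi_S3 + 5/16*pi_S4
with normalization: pi_S0 + pi_S1 + pi_S2 + pi_S3 + pi_S4 = 1.

Using the first 4 balance equations plus normalization, the linear system A*pi = b is:
  [-7/8, 1/2, 1/4, 1/16, 1/16] . pi = 0
  [1/8, -15/16, 1/16, 7/16, 1/4] . pi = 0
  [1/4, 1/4, -7/8, 3/16, 5/16] . pi = 0
  [5/16, 1/8, 7/16, -7/8, 1/16] . pi = 0
  [1, 1, 1, 1, 1] . pi = 1

Solving yields:
  pi_S0 = 1439/7228
  pi_S1 = 1371/7228
  pi_S2 = 1190/5421
  pi_S3 = 4775/21684
  pi_S4 = 3719/21684

Verification (pi * P):
  1439/7228*1/8 + 1371/7228*1/2 + 1190/5421*1/4 + 4775/21684*1/16 + 3719/21684*1/16 = 1439/7228 = pi_S0  (ok)
  1439/7228*1/8 + 1371/7228*1/16 + 1190/5421*1/16 + 4775/21684*7/16 + 3719/21684*1/4 = 1371/7228 = pi_S1  (ok)
  1439/7228*1/4 + 1371/7228*1/4 + 1190/5421*1/8 + 4775/21684*3/16 + 3719/21684*5/16 = 1190/5421 = pi_S2  (ok)
  1439/7228*5/16 + 1371/7228*1/8 + 1190/5421*7/16 + 4775/21684*1/8 + 3719/21684*1/16 = 4775/21684 = pi_S3  (ok)
  1439/7228*3/16 + 1371/7228*1/16 + 1190/5421*1/8 + 4775/21684*3/16 + 3719/21684*5/16 = 3719/21684 = pi_S4  (ok)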